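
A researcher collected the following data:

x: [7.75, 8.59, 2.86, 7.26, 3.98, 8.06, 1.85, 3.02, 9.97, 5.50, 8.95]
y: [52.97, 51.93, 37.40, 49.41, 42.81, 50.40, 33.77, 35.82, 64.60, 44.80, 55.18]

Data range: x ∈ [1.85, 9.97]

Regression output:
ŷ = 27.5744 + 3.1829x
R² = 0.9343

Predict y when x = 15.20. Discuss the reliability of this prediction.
The equation gives ŷ = 75.9545; however x = 15.20 is 5.23 units above the observed range, so this extrapolated value should not be trusted.

Prediction calculation:
ŷ = 27.5744 + 3.1829 × 15.20
ŷ = 75.9545

Reliability:
- Data range: x ∈ [1.85, 9.97]
- Prediction point: x = 15.20 is 5.23 units above the observed range → this is EXTRAPOLATION, not interpolation

Why that matters here:
- Real relationships often flatten, saturate, or turn nonlinear at extremes
- R² describes fit only over the sampled x values; it says nothing about behaviour beyond them
- The standard error of prediction grows with (x − x̄)², and x = 15.20 is far from x̄ = 6.16

The R² = 0.9343 only validates the fit within [1.85, 9.97]; treat ŷ = 75.9545 with caution.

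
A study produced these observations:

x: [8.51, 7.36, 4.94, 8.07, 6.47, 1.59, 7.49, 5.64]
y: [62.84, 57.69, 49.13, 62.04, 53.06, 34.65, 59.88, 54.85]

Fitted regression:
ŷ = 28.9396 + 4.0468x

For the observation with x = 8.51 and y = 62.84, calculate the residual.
Residual = -0.5379

The residual is the difference between the actual value and the predicted value:

Residual = y - ŷ

Step 1: Calculate predicted value
ŷ = 28.9396 + 4.0468 × 8.51
ŷ = 63.3779

Step 2: Calculate residual
Residual = 62.84 - 63.3779
Residual = -0.5379

Interpretation: the model overestimates the actual value by 0.5379 at this point (negative residual → observation lies below the fitted line).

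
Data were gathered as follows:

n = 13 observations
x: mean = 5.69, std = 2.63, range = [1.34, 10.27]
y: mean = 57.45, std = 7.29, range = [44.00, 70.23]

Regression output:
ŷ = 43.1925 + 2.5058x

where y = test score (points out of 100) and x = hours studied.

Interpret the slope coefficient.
An increase of one hour in study time is associated with a 2.5058 points increase in predicted test score.

The slope β₁ = 2.5058 gives the rate at which the fitted test score changes with study time.

Interpretation:
- Study time up by 1 hour → predicted test score increases by 2.5058 points
- This is a linear approximation: the same per-unit change is assumed across the whole observed x range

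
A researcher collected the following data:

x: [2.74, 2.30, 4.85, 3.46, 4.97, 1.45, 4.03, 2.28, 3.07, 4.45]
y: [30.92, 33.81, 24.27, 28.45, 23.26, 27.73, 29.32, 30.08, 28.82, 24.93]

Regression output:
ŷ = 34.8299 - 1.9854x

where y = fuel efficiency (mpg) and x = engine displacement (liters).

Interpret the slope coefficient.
For each additional liter of engine displacement, predicted fuel efficiency decreases by approximately 1.9854 mpg.

β₁ = -1.9854 is the change in predicted fuel efficiency (mpg) per additional liter of engine displacement.

Interpretation:
- Engine displacement up by 1 liter → predicted fuel efficiency decreases by 1.9854 mpg
- This is a linear approximation: the same per-unit change is assumed across the whole observed x range

(β₀ = 34.8299 is the fitted value at x = 0 and is not part of the slope interpretation.)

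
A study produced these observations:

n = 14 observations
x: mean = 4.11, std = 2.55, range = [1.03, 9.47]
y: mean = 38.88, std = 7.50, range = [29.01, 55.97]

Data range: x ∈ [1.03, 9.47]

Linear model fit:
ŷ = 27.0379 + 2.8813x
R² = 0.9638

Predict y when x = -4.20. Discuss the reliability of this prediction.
ŷ = 14.9364 (extrapolation — x = -4.20 lies outside [1.03, 9.47], so reliability is low).

Prediction calculation:
ŷ = 27.0379 + 2.8813 × (-4.20)
ŷ = 14.9364

Reliability:
- Data range: x ∈ [1.03, 9.47]
- Prediction point: x = -4.20 is 5.23 units below the observed range → this is EXTRAPOLATION, not interpolation

Why that matters here:
- The standard error of prediction grows with (x − x̄)², and x = -4.20 is far from x̄ = 4.11
- The linear relationship may not hold outside the observed range

The R² = 0.9638 only validates the fit within [1.03, 9.47]; treat ŷ = 14.9364 with caution.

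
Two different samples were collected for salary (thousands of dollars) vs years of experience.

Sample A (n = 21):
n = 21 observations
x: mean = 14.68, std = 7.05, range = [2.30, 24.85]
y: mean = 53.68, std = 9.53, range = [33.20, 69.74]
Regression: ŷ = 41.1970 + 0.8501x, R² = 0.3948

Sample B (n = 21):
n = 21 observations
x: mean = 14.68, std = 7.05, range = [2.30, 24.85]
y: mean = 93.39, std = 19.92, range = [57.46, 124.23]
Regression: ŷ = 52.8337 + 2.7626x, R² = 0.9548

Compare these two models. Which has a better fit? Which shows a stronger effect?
Model B has the better fit (R² = 0.9548 vs 0.3948). Model B shows the stronger effect (|β₁| = 2.7626 vs 0.8501).

Model Comparison:

Which explains more variance? (R²)
- Model A: R² = 0.3948 → 39.48% of variance in salary explained
- Model B: R² = 0.9548 → 95.48% of variance in salary explained
- 0.9548 > 0.3948 → Model B has the better fit

Effect size (slope magnitude):
- Model A: β₁ = 0.8501 → predicted salary rises 0.8501 thousand dollars per additional year of experience
- Model B: β₁ = 2.7626 → predicted salary rises 2.7626 thousand dollars per additional year of experience
- |0.8501| < |2.7626| → Model B shows the stronger marginal effect

Notes:
- A better fit (higher R²) doesn't necessarily mean a more important relationship.
- A steeper slope doesn't make a better model if the scatter around the line is large.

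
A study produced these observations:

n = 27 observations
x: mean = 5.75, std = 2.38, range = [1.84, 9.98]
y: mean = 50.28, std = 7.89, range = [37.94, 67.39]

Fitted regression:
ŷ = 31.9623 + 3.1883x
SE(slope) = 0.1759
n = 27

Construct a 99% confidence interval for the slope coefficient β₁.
The 99% CI for β₁ is (2.6980, 3.6786)

Confidence interval for the slope:

The 99% CI for β₁ is: β̂₁ ± t*(α/2, n-2) × SE(β̂₁)

Step 1: Find critical t-value
- Confidence level = 0.99
- Degrees of freedom = n - 2 = 27 - 2 = 25
- t*(α/2, 25) = 2.7874

Step 2: Calculate margin of error
Margin = 2.7874 × 0.1759 = 0.4903

Step 3: Construct interval
CI = 3.1883 ± 0.4903
CI = (2.6980, 3.6786)

Interpretation: We are 99% confident that the true slope β₁ lies between 2.6980 and 3.6786.
Since 0 is outside the interval, a two-sided test at α = 0.01 would reject H₀: β₁ = 0.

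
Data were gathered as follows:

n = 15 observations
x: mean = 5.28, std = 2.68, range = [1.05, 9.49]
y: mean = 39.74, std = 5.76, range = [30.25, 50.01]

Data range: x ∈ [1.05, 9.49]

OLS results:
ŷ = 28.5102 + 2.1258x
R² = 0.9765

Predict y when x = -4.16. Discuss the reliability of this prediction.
ŷ = 19.6669 (extrapolation — x = -4.16 lies outside [1.05, 9.49], so reliability is low).

Prediction calculation:
ŷ = 28.5102 + 2.1258 × (-4.16)
ŷ = 19.6669

Reliability:
- Data range: x ∈ [1.05, 9.49]
- Prediction point: x = -4.16 is 5.21 units below the observed range → this is EXTRAPOLATION, not interpolation

Why that matters here:
- Real relationships often flatten, saturate, or turn nonlinear at extremes
- R² describes fit only over the sampled x values; it says nothing about behaviour beyond them
- The standard error of prediction grows with (x − x̄)², and x = -4.16 is far from x̄ = 5.28

The R² = 0.9765 only validates the fit within [1.05, 9.49]; treat ŷ = 19.6669 with caution.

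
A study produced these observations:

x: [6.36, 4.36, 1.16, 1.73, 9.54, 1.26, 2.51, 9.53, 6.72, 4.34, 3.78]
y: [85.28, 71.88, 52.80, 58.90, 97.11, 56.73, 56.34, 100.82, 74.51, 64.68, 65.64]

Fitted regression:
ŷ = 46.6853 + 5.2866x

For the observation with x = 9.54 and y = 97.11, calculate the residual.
Residual = -0.0095

The residual is the difference between the actual value and the predicted value:

Residual = y - ŷ

Step 1: Calculate predicted value
ŷ = 46.6853 + 5.2866 × 9.54
ŷ = 97.1195

Step 2: Calculate residual
Residual = 97.11 - 97.1195
Residual = -0.0095

Sign check: y < ŷ, so the point is below the line and the fit overestimates here.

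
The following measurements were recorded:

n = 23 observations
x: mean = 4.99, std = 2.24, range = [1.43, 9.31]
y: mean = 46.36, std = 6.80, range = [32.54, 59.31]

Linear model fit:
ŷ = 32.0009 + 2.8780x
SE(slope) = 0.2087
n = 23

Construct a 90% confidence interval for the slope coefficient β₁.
The 90% CI for β₁ is (2.5189, 3.2371)

Confidence interval for the slope:

The 90% CI for β₁ is: β̂₁ ± t*(α/2, n-2) × SE(β̂₁)

Step 1: Find critical t-value
- Confidence level = 0.9
- Degrees of freedom = n - 2 = 23 - 2 = 21
- t*(α/2, 21) = 1.7207

Step 2: Calculate margin of error
Margin = 1.7207 × 0.2087 = 0.3591

Step 3: Construct interval
CI = 2.8780 ± 0.3591
CI = (2.5189, 3.2371)

Interpretation: each one-unit increase in x is associated with a change in mean y of between 2.5189 and 3.2371, with 90% confidence.
Both endpoints are positive, so the data support a genuinely positive slope at this confidence level.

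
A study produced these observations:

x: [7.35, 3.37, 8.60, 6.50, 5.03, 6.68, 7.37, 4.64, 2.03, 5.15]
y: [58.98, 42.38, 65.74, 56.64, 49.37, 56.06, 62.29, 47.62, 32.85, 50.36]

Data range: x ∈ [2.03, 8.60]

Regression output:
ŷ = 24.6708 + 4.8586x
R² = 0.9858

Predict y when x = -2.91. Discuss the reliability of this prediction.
The equation gives ŷ = 10.5323; however x = -2.91 is 4.94 units below the observed range, so this extrapolated value should not be trusted.

Prediction calculation:
ŷ = 24.6708 + 4.8586 × (-2.91)
ŷ = 10.5323

Reliability:
- Data range: x ∈ [2.03, 8.60]
- Prediction point: x = -2.91 is 4.94 units below the observed range → this is EXTRAPOLATION, not interpolation

Why that matters here:
- The linear relationship may not hold outside the observed range
- R² describes fit only over the sampled x values; it says nothing about behaviour beyond them
- The standard error of prediction grows with (x − x̄)², and x = -2.91 is far from x̄ = 5.67

Report the number if required, but flag clearly that it is an extrapolation.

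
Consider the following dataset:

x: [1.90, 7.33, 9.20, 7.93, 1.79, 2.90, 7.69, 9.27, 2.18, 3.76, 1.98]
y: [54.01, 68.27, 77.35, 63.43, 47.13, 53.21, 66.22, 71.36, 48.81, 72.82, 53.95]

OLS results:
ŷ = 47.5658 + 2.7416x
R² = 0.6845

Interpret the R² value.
R² = 0.6845 means 68.45% of the variation in y is explained by the linear relationship with x. This indicates a moderate fit.

R² = 1 − SS_res/SS_tot compares the residual scatter to the total scatter of y about its mean.

Here R² = 0.6845:
- Explained: 68.45% of the variation in y
- Unexplained (residual): 100% − 68.45% = 31.55%
- Rule of thumb (below 0.3 weak; 0.3 to below 0.7 moderate; 0.7 and above strong) → moderate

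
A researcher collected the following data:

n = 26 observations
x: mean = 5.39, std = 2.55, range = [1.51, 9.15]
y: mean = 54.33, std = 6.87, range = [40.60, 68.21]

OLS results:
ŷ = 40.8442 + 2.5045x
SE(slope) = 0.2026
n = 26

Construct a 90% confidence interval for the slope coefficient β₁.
The 90% CI for β₁ is (2.1579, 2.8511)

Confidence interval for the slope:

The 90% CI for β₁ is: β̂₁ ± t*(α/2, n-2) × SE(β̂₁)

Step 1: Find critical t-value
- Confidence level = 0.9
- Degrees of freedom = n - 2 = 26 - 2 = 24
- t*(α/2, 24) = 1.7109

Step 2: Calculate margin of error
Margin = 1.7109 × 0.2026 = 0.3466

Step 3: Construct interval
CI = 2.5045 ± 0.3466
CI = (2.1579, 2.8511)

Interpretation: intervals built this way capture the true β₁ in 90% of repeated samples; here the plausible range for the per-unit effect of x on y is 2.1579 to 2.8511.
Since 0 is outside the interval, a two-sided test at α = 0.10 would reject H₀: β₁ = 0.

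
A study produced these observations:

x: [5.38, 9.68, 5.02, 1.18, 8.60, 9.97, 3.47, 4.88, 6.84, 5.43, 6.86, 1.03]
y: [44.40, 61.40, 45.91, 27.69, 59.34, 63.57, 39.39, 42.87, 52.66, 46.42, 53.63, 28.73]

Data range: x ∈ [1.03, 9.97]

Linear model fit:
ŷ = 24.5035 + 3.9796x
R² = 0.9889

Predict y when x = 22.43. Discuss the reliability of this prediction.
ŷ = 113.7659, but this is extrapolation (above the data range [1.03, 9.97]) and may be unreliable.

Prediction calculation:
ŷ = 24.5035 + 3.9796 × 22.43
ŷ = 113.7659

Reliability:
- Data range: x ∈ [1.03, 9.97]
- Prediction point: x = 22.43 is 12.46 units above the observed range → this is EXTRAPOLATION, not interpolation

Why that matters here:
- The linear relationship may not hold outside the observed range
- R² describes fit only over the sampled x values; it says nothing about behaviour beyond them
- The standard error of prediction grows with (x − x̄)², and x = 22.43 is far from x̄ = 5.70

Report the number if required, but flag clearly that it is an extrapolation.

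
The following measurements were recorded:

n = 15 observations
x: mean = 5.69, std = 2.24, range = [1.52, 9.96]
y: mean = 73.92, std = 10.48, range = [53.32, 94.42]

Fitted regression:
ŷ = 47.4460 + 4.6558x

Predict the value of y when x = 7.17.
ŷ = 80.8281

To predict y for x = 7.17, substitute into the regression equation:

ŷ = 47.4460 + 4.6558 × 7.17
ŷ = 47.4460 + 33.3821
ŷ = 80.8281

This is the fitted mean response at that x — an individual observation would come with a wider prediction interval.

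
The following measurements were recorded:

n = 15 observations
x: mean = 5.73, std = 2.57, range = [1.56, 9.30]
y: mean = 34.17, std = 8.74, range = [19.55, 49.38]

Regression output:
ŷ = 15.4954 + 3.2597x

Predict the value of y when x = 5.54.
ŷ = 33.5541

To predict y for x = 5.54, substitute into the regression equation:

ŷ = 15.4954 + 3.2597 × 5.54
ŷ = 15.4954 + 18.0587
ŷ = 33.5541

This is a point prediction; actual observations scatter around it by roughly the residual standard deviation.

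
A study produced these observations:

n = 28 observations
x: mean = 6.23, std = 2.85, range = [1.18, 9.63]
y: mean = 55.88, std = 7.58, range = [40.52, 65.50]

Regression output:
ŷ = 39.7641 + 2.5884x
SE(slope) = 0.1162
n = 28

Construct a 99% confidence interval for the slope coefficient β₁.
The 99% CI for β₁ is (2.2655, 2.9113)

Confidence interval for the slope:

The 99% CI for β₁ is: β̂₁ ± t*(α/2, n-2) × SE(β̂₁)

Step 1: Find critical t-value
- Confidence level = 0.99
- Degrees of freedom = n - 2 = 28 - 2 = 26
- t*(α/2, 26) = 2.7787

Step 2: Calculate margin of error
Margin = 2.7787 × 0.1162 = 0.3229

Step 3: Construct interval
CI = 2.5884 ± 0.3229
CI = (2.2655, 2.9113)

Interpretation: each one-unit increase in x is associated with a change in mean y of between 2.2655 and 2.9113, with 99% confidence.
Both endpoints are positive, so the data support a genuinely positive slope at this confidence level.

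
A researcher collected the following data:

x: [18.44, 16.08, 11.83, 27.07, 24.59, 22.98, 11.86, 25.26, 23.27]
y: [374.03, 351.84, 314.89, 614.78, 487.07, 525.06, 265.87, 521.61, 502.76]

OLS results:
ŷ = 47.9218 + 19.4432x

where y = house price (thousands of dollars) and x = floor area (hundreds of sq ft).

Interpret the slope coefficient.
On average, house price is about 19.4432 thousand dollars higher for every extra hundred sq ft of floor area.

β₁ = 19.4432 is the change in predicted house price (thousand dollars) per additional hundred sq ft of floor area.

Interpretation:
- Floor area up by 1 hundred sq ft → predicted house price increases by 19.4432 thousand dollars
- This is a linear approximation: the same per-unit change is assumed across the whole observed x range

(β₀ = 47.9218 is the fitted value at x = 0 and is not part of the slope interpretation.)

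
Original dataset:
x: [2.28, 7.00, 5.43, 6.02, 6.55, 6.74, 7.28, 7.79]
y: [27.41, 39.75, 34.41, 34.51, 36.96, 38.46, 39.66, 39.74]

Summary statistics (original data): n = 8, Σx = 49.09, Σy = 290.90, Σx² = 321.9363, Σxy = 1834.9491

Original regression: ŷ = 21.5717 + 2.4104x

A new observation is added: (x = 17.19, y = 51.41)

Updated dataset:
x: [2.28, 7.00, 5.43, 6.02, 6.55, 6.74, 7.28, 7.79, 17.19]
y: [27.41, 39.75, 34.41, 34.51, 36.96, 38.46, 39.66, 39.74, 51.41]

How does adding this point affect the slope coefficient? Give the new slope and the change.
Adding the point moves β₁ from 2.4104 to 1.5293, i.e. it decreases by 0.8811 (-36.6%).

x = 17.19 lies well outside the original x-range [2.28, 7.79] (x̄ ≈ 6.14), so this observation has high leverage and can move the slope substantially.

Step 1: Update the sums with the new point (n goes from 8 to 9)
Σx  = 49.09 + 17.19 = 66.28
Σy  = 290.90 + 51.41 = 342.31
Σx² = 321.9363 + 17.19² = 321.9363 + 295.4961 = 617.4324
Σxy = 1834.9491 + 17.19×51.41 = 1834.9491 + 883.7379 = 2718.6870

Step 2: Recompute the slope with b₁ = (nΣxy − ΣxΣy) / (nΣx² − (Σx)²)
Numerator   = 9×2718.6870 − 66.28×342.31 = 24468.1830 − 22688.3068 = 1779.8762
Denominator = 9×617.4324 − 66.28² = 5556.8916 − 4393.0384 = 1163.8532
b₁(new) = 1779.8762 / 1163.8532 = 1.5293

(Same formula on the original sums: (8×1834.9491 − 49.09×290.90) / (8×321.9363 − 49.09²) = 399.3118 / 165.6623 = 2.4104, matching the given fit.)

Step 3: Change in slope
Δβ₁ = 1.5293 − 2.4104 = -0.8811
Relative change = -0.8811 / 2.4104 × 100% = -36.6%
→ the slope decreases when the point is added.

Because the point sits below the extension of the original line at a high-leverage x, it tilts the fit down.
In practice: refit with and without it and report both if conclusions differ; investigate whether it comes from the same population as the rest of the sample.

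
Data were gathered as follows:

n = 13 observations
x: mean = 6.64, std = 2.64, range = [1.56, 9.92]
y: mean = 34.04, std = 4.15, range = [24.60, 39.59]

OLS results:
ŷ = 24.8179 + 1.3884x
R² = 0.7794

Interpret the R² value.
About 77.94% of the variability in y is accounted for by the regression on x (R² = 0.7794) — a strong linear fit.

R² = 1 − SS_res/SS_tot compares the residual scatter to the total scatter of y about its mean.

Here R² = 0.7794:
- Explained: 77.94% of the variation in y
- Unexplained (residual): 100% − 77.94% = 22.06%
- Rule of thumb (below 0.3 weak; 0.3 to below 0.7 moderate; 0.7 and above strong) → strong

Equivalently, for simple linear regression R² = r², so |r| = √0.7794 ≈ 0.8828.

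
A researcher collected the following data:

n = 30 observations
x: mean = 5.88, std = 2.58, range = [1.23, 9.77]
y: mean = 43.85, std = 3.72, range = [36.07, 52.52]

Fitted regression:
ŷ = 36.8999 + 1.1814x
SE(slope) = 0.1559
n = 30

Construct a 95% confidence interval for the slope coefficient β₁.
The 95% CI for β₁ is (0.8621, 1.5007)

Confidence interval for the slope:

The 95% CI for β₁ is: β̂₁ ± t*(α/2, n-2) × SE(β̂₁)

Step 1: Find critical t-value
- Confidence level = 0.95
- Degrees of freedom = n - 2 = 30 - 2 = 28
- t*(α/2, 28) = 2.0484

Step 2: Calculate margin of error
Margin = 2.0484 × 0.1559 = 0.3193

Step 3: Construct interval
CI = 1.1814 ± 0.3193
CI = (0.8621, 1.5007)

Interpretation: intervals built this way capture the true β₁ in 95% of repeated samples; here the plausible range for the per-unit effect of x on y is 0.8621 to 1.5007.
Since 0 is outside the interval, a two-sided test at α = 0.05 would reject H₀: β₁ = 0.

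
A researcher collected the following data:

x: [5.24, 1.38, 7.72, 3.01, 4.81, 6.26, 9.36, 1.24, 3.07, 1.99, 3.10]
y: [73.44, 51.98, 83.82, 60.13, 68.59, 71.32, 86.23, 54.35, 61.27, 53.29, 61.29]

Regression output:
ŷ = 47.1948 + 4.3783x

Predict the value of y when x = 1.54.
ŷ = 53.9374

Plug x = 1.54 into the fitted line:

ŷ = 47.1948 + 4.3783 × 1.54
ŷ = 47.1948 + 6.7426
ŷ = 53.9374

This is the fitted mean response at that x — an individual observation would come with a wider prediction interval.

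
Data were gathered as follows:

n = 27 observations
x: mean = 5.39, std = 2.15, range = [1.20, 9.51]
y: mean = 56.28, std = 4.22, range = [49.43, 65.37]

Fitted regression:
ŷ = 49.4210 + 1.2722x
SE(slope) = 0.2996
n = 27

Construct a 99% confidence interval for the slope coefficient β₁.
The 99% CI for β₁ is (0.4371, 2.1073)

Confidence interval for the slope:

The 99% CI for β₁ is: β̂₁ ± t*(α/2, n-2) × SE(β̂₁)

Step 1: Find critical t-value
- Confidence level = 0.99
- Degrees of freedom = n - 2 = 27 - 2 = 25
- t*(α/2, 25) = 2.7874

Step 2: Calculate margin of error
Margin = 2.7874 × 0.2996 = 0.8351

Step 3: Construct interval
CI = 1.2722 ± 0.8351
CI = (0.4371, 2.1073)

Interpretation: We are 99% confident that the true slope β₁ lies between 0.4371 and 2.1073.
The interval does not include 0, suggesting a significant linear relationship.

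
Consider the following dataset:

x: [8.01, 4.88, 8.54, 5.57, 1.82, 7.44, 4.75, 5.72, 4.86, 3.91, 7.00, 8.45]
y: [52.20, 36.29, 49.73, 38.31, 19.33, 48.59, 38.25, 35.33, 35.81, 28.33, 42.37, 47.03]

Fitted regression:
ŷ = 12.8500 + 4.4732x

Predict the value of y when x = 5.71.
ŷ = 38.3920

Plug x = 5.71 into the fitted line:

ŷ = 12.8500 + 4.4732 × 5.71
ŷ = 12.8500 + 25.5420
ŷ = 38.3920

This is a point prediction; actual observations scatter around it by roughly the residual standard deviation.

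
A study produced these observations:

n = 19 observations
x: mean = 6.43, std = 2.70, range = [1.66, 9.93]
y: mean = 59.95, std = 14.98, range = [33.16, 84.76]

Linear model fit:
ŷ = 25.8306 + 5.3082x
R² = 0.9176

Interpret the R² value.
About 91.76% of the variability in y is accounted for by the regression on x (R² = 0.9176) — a strong linear fit.

The coefficient of determination R² is the fraction of the total variation in y that the fitted line accounts for.

Here R² = 0.9176:
- Explained: 91.76% of the variation in y
- Unexplained (residual): 100% − 91.76% = 8.24%
- Rule of thumb (below 0.3 weak; 0.3 to below 0.7 moderate; 0.7 and above strong) → strong

Equivalently, for simple linear regression R² = r², so |r| = √0.9176 ≈ 0.9579.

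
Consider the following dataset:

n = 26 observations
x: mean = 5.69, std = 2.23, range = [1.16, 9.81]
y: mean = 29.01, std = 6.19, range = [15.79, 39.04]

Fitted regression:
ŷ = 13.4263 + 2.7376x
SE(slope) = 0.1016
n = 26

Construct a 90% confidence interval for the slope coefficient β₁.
The 90% CI for β₁ is (2.5638, 2.9114)

Confidence interval for the slope:

The 90% CI for β₁ is: β̂₁ ± t*(α/2, n-2) × SE(β̂₁)

Step 1: Find critical t-value
- Confidence level = 0.9
- Degrees of freedom = n - 2 = 26 - 2 = 24
- t*(α/2, 24) = 1.7109

Step 2: Calculate margin of error
Margin = 1.7109 × 0.1016 = 0.1738

Step 3: Construct interval
CI = 2.7376 ± 0.1738
CI = (2.5638, 2.9114)

Interpretation: We are 90% confident that the true slope β₁ lies between 2.5638 and 2.9114.
Since 0 is outside the interval, a two-sided test at α = 0.10 would reject H₀: β₁ = 0.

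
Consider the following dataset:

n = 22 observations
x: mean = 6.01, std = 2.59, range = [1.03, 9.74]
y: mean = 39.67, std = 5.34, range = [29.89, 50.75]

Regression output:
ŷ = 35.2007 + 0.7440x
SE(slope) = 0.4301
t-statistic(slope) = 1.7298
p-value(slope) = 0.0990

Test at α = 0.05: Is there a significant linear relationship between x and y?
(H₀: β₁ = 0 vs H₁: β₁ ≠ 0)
Since p-value = 0.0990 ≥ α = 0.05, fail to reject H₀ — the slope is not significantly different from 0.

Hypothesis test for the slope coefficient:

H₀: β₁ = 0 (no linear relationship)
H₁: β₁ ≠ 0 (linear relationship exists)

Test statistic: t = β̂₁ / SE(β̂₁) = 0.7440 / 0.4301 = 1.7298

The p-value (0.0990) is the probability, under H₀, of a t-statistic at least as extreme as |t| = 1.7298 (two-sided, df = n − 2 = 20).

Decision rule: reject H₀ if p-value < α.
p-value = 0.0990 ≥ α = 0.05 → fail to reject H₀.

There is not sufficient evidence at the 5% significance level to conclude that a linear relationship exists between x and y.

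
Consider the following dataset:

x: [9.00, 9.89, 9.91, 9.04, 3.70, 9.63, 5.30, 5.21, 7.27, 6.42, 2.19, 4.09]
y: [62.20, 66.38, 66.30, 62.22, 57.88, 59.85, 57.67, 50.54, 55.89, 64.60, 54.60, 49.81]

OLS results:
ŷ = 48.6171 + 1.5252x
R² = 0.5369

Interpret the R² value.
About 53.69% of the variability in y is accounted for by the regression on x (R² = 0.5369) — a moderate linear fit.

The coefficient of determination R² is the fraction of the total variation in y that the fitted line accounts for.

Here R² = 0.5369:
- Explained: 53.69% of the variation in y
- Unexplained (residual): 100% − 53.69% = 46.31%
- Rule of thumb (below 0.3 weak; 0.3 to below 0.7 moderate; 0.7 and above strong) → moderate

Note: R² never decreases when predictors are added, so it should not be used alone to compare models of different size.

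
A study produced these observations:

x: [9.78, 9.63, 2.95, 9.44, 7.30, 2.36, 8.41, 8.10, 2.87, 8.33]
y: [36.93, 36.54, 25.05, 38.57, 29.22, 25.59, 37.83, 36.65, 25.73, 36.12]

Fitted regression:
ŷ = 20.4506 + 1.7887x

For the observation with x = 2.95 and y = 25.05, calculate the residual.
Residual = -0.6773

The residual is the difference between the actual value and the predicted value:

Residual = y - ŷ

Step 1: Calculate predicted value
ŷ = 20.4506 + 1.7887 × 2.95
ŷ = 25.7273

Step 2: Calculate residual
Residual = 25.05 - 25.7273
Residual = -0.6773

The residual is negative, so the observed y = 25.05 sits below the regression line (the line overestimates it by 0.6773).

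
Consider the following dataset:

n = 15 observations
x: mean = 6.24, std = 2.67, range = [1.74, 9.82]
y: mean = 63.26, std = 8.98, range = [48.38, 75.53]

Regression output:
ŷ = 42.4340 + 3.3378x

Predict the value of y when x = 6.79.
ŷ = 65.0977

Plug x = 6.79 into the fitted line:

ŷ = 42.4340 + 3.3378 × 6.79
ŷ = 42.4340 + 22.6637
ŷ = 65.0977

This is a point prediction; actual observations scatter around it by roughly the residual standard deviation.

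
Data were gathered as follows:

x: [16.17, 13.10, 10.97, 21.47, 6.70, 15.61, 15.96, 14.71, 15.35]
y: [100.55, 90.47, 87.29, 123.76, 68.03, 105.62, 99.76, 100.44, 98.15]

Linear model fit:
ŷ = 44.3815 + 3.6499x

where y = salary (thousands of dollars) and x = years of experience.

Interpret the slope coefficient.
On average, salary is about 3.6499 thousand dollars higher for every extra year of experience.

The slope β₁ = 3.6499 gives the rate at which the fitted salary changes with experience.

Interpretation:
- Experience up by 1 year → predicted salary increases by 3.6499 thousand dollars
- The effect is assumed constant over the observed range of x (linearity)
- The sign (+) gives the direction; the magnitude 3.6499 gives the size of the effect per year

The intercept β₀ = 44.3815 is the predicted salary when experience = 0; since the smallest observed x is 6.70, this is an extrapolation and mainly anchors the line.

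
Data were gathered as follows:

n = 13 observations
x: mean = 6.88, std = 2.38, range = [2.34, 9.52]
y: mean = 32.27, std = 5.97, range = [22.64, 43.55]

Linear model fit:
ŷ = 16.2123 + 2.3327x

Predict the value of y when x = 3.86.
ŷ = 25.2165

To predict y for x = 3.86, substitute into the regression equation:

ŷ = 16.2123 + 2.3327 × 3.86
ŷ = 16.2123 + 9.0042
ŷ = 25.2165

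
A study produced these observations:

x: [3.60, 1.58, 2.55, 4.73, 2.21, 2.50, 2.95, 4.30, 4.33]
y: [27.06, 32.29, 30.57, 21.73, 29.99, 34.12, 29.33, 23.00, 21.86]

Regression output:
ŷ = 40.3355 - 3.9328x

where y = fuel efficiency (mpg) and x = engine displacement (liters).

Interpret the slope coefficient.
An increase of one liter in engine displacement is associated with a 3.9328 mpg decrease in predicted fuel efficiency.

β₁ = -3.9328 is the change in predicted fuel efficiency (mpg) per additional liter of engine displacement.

Interpretation:
- Engine displacement up by 1 liter → predicted fuel efficiency decreases by 3.9328 mpg
- This is a linear approximation: the same per-unit change is assumed across the whole observed x range
- The sign (−) gives the direction; the magnitude 3.9328 gives the size of the effect per liter

(β₀ = 40.3355 is the fitted value at x = 0 and is not part of the slope interpretation.)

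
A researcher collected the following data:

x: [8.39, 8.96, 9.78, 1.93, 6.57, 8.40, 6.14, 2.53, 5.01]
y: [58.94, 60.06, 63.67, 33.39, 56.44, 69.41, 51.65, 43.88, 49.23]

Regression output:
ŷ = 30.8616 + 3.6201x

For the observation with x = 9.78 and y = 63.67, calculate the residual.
Residual = -2.5962

The residual is the difference between the actual value and the predicted value:

Residual = y - ŷ

Step 1: Calculate predicted value
ŷ = 30.8616 + 3.6201 × 9.78
ŷ = 66.2662

Step 2: Calculate residual
Residual = 63.67 - 66.2662
Residual = -2.5962

The residual is negative, so the observed y = 63.67 sits below the regression line (the line overestimates it by 2.5962).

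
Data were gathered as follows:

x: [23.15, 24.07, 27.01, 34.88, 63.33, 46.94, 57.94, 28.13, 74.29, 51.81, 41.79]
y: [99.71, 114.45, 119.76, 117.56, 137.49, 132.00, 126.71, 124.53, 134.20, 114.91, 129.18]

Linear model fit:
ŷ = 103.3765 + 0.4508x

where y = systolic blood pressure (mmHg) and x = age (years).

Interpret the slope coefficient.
On average, blood pressure is about 0.4508 mmHg higher for every extra year of age.

β₁ = 0.4508 is the change in predicted blood pressure (mmHg) per additional year of age.

Interpretation:
- Age up by 1 year → predicted blood pressure increases by 0.4508 mmHg
- The effect is assumed constant over the observed range of x (linearity)
- The slope describes association in these data, not necessarily a causal effect

(β₀ = 103.3765 is the fitted value at x = 0 and is not part of the slope interpretation.)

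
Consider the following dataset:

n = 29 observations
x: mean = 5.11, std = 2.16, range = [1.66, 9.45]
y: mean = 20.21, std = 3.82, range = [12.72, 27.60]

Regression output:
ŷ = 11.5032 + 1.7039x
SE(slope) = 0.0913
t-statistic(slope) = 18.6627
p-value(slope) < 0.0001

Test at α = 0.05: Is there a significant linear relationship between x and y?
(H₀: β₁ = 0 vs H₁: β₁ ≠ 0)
Reject H₀: p-value < 0.0001 < α = 0.05. The linear relationship is significant at the 5% level.

Hypothesis test for the slope coefficient:

H₀: β₁ = 0 (no linear relationship)
H₁: β₁ ≠ 0 (linear relationship exists)

Test statistic: t = β̂₁ / SE(β̂₁) = 1.7039 / 0.0913 = 18.6627

p < 0.0001: how often a slope estimate this far from 0 (in SE units) would arise by chance if β₁ were truly 0.

Decision rule: reject H₀ if p-value < α.
p-value < 0.0001 < α = 0.05 → reject H₀.

There is sufficient evidence at the 5% significance level to conclude that a linear relationship exists between x and y.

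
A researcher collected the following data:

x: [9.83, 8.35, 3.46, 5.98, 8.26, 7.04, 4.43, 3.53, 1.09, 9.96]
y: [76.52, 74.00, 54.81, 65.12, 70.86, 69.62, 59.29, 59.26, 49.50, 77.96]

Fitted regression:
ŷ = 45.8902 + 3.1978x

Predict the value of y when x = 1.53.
ŷ = 50.7828

To predict y for x = 1.53, substitute into the regression equation:

ŷ = 45.8902 + 3.1978 × 1.53
ŷ = 45.8902 + 4.8926
ŷ = 50.7828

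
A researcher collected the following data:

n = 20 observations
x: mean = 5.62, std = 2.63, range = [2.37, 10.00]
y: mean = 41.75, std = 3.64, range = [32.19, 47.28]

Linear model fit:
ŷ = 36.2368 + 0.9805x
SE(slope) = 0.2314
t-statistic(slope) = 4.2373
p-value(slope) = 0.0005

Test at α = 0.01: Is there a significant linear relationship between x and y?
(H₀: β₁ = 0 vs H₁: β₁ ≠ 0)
Since p-value = 0.0005 < α = 0.01, reject H₀ — the slope is significantly different from 0.

Hypothesis test for the slope coefficient:

H₀: β₁ = 0 (no linear relationship)
H₁: β₁ ≠ 0 (linear relationship exists)

Test statistic: t = β̂₁ / SE(β̂₁) = 0.9805 / 0.2314 = 4.2373

The p-value (0.0005) is the probability, under H₀, of a t-statistic at least as extreme as |t| = 4.2373 (two-sided, df = n − 2 = 18).

Decision rule: reject H₀ if p-value < α.
p-value = 0.0005 < α = 0.01 → reject H₀.

Conclusion: the linear association between x and y is significant at the 1% level.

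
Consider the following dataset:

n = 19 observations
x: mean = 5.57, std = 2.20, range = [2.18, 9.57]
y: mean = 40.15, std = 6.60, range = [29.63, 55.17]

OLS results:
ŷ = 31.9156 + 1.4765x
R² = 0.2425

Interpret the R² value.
About 24.25% of the variability in y is accounted for by the regression on x (R² = 0.2425) — a weak linear fit.

R² = 1 − SS_res/SS_tot compares the residual scatter to the total scatter of y about its mean.

Here R² = 0.2425:
- Explained: 24.25% of the variation in y
- Unexplained (residual): 100% − 24.25% = 75.75%
- Rule of thumb (below 0.3 weak; 0.3 to below 0.7 moderate; 0.7 and above strong) → weak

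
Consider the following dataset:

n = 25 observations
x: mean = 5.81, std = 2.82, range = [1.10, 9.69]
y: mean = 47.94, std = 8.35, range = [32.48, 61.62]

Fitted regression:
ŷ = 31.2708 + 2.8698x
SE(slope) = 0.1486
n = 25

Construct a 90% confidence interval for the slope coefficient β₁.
The 90% CI for β₁ is (2.6151, 3.1245)

Confidence interval for the slope:

The 90% CI for β₁ is: β̂₁ ± t*(α/2, n-2) × SE(β̂₁)

Step 1: Find critical t-value
- Confidence level = 0.9
- Degrees of freedom = n - 2 = 25 - 2 = 23
- t*(α/2, 23) = 1.7139

Step 2: Calculate margin of error
Margin = 1.7139 × 0.1486 = 0.2547

Step 3: Construct interval
CI = 2.8698 ± 0.2547
CI = (2.6151, 3.1245)

Interpretation: intervals built this way capture the true β₁ in 90% of repeated samples; here the plausible range for the per-unit effect of x on y is 2.6151 to 3.1245.
Both endpoints are positive, so the data support a genuinely positive slope at this confidence level.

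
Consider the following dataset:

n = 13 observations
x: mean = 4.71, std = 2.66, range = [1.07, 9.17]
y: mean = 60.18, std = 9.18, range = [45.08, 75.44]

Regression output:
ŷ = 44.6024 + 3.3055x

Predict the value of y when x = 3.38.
ŷ = 55.7750

To predict y for x = 3.38, substitute into the regression equation:

ŷ = 44.6024 + 3.3055 × 3.38
ŷ = 44.6024 + 11.1726
ŷ = 55.7750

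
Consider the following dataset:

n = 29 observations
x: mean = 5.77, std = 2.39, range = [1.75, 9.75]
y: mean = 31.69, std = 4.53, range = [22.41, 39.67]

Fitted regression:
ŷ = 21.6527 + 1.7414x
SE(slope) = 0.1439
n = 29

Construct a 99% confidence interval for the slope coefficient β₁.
The 99% CI for β₁ is (1.3427, 2.1401)

Confidence interval for the slope:

The 99% CI for β₁ is: β̂₁ ± t*(α/2, n-2) × SE(β̂₁)

Step 1: Find critical t-value
- Confidence level = 0.99
- Degrees of freedom = n - 2 = 29 - 2 = 27
- t*(α/2, 27) = 2.7707

Step 2: Calculate margin of error
Margin = 2.7707 × 0.1439 = 0.3987

Step 3: Construct interval
CI = 1.7414 ± 0.3987
CI = (1.3427, 2.1401)

Interpretation: intervals built this way capture the true β₁ in 99% of repeated samples; here the plausible range for the per-unit effect of x on y is 1.3427 to 2.1401.
Both endpoints are positive, so the data support a genuinely positive slope at this confidence level.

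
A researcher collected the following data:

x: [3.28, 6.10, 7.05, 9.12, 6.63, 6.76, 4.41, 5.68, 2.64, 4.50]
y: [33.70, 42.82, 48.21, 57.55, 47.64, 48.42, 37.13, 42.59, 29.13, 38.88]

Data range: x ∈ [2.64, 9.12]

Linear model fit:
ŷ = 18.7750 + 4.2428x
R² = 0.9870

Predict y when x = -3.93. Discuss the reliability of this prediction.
ŷ = 2.1008, but this is extrapolation (below the data range [2.64, 9.12]) and may be unreliable.

Prediction calculation:
ŷ = 18.7750 + 4.2428 × (-3.93)
ŷ = 2.1008

Reliability:
- Data range: x ∈ [2.64, 9.12]
- Prediction point: x = -3.93 is 6.57 units below the observed range → this is EXTRAPOLATION, not interpolation

Why that matters here:
- The standard error of prediction grows with (x − x̄)², and x = -3.93 is far from x̄ = 5.62
- R² describes fit only over the sampled x values; it says nothing about behaviour beyond them

Report the number if required, but flag clearly that it is an extrapolation.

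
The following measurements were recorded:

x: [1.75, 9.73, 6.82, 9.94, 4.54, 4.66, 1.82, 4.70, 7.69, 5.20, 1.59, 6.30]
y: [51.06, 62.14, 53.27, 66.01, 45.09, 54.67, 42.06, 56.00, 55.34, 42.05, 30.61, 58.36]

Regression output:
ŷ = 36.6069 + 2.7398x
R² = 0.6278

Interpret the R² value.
About 62.78% of the variability in y is accounted for by the regression on x (R² = 0.6278) — a moderate linear fit.

The coefficient of determination R² is the fraction of the total variation in y that the fitted line accounts for.

Here R² = 0.6278:
- Explained: 62.78% of the variation in y
- Unexplained (residual): 100% − 62.78% = 37.22%
- Rule of thumb (below 0.3 weak; 0.3 to below 0.7 moderate; 0.7 and above strong) → moderate

Calculation: R² = 1 − (SS_res / SS_tot), where SS_res is the sum of squared residuals and SS_tot the total sum of squares.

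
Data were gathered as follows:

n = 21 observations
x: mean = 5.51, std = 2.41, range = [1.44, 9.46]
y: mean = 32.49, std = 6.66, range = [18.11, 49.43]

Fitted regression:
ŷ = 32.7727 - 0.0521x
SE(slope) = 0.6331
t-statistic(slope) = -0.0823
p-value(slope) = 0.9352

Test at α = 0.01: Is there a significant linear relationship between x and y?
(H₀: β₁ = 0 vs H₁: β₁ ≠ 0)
Since p-value = 0.9352 ≥ α = 0.01, fail to reject H₀ — the slope is not significantly different from 0.

Hypothesis test for the slope coefficient:

H₀: β₁ = 0 (no linear relationship)
H₁: β₁ ≠ 0 (linear relationship exists)

Test statistic: t = β̂₁ / SE(β̂₁) = -0.0521 / 0.6331 = -0.0823

p = 0.9352: how often a slope estimate this far from 0 (in SE units) would arise by chance if β₁ were truly 0.

Decision rule: reject H₀ if p-value < α.
p-value = 0.9352 ≥ α = 0.01 → fail to reject H₀.

Conclusion: the linear association between x and y is not significant at the 1% level.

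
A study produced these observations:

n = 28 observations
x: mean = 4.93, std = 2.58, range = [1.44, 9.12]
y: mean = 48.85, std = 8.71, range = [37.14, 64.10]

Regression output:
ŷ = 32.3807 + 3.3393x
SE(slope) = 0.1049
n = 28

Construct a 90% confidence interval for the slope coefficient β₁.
The 90% CI for β₁ is (3.1604, 3.5182)

Confidence interval for the slope:

The 90% CI for β₁ is: β̂₁ ± t*(α/2, n-2) × SE(β̂₁)

Step 1: Find critical t-value
- Confidence level = 0.9
- Degrees of freedom = n - 2 = 28 - 2 = 26
- t*(α/2, 26) = 1.7056

Step 2: Calculate margin of error
Margin = 1.7056 × 0.1049 = 0.1789

Step 3: Construct interval
CI = 3.3393 ± 0.1789
CI = (3.1604, 3.5182)

Interpretation: each one-unit increase in x is associated with a change in mean y of between 3.1604 and 3.5182, with 90% confidence.
The interval does not include 0, suggesting a significant linear relationship.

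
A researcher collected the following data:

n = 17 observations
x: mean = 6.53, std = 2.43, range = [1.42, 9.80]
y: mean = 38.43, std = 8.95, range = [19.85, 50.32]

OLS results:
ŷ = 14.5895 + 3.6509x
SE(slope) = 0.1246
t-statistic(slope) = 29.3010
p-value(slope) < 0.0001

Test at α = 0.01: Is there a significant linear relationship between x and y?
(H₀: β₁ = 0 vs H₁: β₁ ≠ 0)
Reject H₀: p-value < 0.0001 < α = 0.01. The linear relationship is significant at the 1% level.

Hypothesis test for the slope coefficient:

H₀: β₁ = 0 (no linear relationship)
H₁: β₁ ≠ 0 (linear relationship exists)

Test statistic: t = β̂₁ / SE(β̂₁) = 3.6509 / 0.1246 = 29.3010

With df = 15, the two-sided p-value for |t| = 29.3010 is <0.0001.

Decision rule: reject H₀ if p-value < α.
p-value < 0.0001 < α = 0.01 → reject H₀.

Conclusion: the linear association between x and y is significant at the 1% level.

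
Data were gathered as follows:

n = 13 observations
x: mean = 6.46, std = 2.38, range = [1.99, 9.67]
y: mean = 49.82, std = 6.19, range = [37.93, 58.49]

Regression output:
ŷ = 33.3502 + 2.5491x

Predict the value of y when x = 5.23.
ŷ = 46.6820

x = 5.23 lies inside the observed range [1.99, 9.67], so the fitted equation applies directly:

ŷ = 33.3502 + 2.5491 × 5.23
ŷ = 33.3502 + 13.3318
ŷ = 46.6820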